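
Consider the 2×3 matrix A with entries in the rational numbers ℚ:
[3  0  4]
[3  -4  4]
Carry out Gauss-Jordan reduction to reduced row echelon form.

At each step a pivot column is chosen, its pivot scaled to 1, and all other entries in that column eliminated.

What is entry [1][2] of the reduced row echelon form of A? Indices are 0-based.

[1] R0 /= 3  ⇒  (1, 0, 4/3)
     R1 -= 3·R0  ⇒  (0, -4, 0)
[2] R1 /= -4  ⇒  (0, 1, 0)

M[1][2] = 0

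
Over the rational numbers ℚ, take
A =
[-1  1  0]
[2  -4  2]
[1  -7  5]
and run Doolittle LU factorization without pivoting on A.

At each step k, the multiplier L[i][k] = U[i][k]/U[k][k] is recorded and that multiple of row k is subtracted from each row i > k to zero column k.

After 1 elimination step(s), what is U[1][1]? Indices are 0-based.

k=0: U[0][0]=-1
  eliminate (1,0): mult=-2, new row 1: (0, -2, 2); set L[1][0]=-2
  eliminate (2,0): mult=-1, new row 2: (0, -6, 5); set L[2][0]=-1

U[1][1] = -2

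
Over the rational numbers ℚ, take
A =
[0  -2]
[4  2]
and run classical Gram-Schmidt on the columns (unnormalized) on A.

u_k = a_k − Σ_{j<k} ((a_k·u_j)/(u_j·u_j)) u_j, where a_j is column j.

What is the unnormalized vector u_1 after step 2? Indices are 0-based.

Step 1: u_0 = a_0 = (0, 4).
Step 2: u_1 = a_1 − (1/2)·u_0 = (-2, 0).

u_1 = (-2, 0)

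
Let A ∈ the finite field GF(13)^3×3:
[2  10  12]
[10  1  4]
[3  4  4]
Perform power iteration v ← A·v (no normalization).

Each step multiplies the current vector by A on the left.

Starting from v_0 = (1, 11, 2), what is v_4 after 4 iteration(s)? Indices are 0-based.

v_4 = (11, 4, 2)

v_0 = (1, 11, 2).
v_1 = A·v_0 = (6, 3, 3).
v_2 = A·v_1 = (0, 10, 3).
v_3 = A·v_2 = (6, 9, 0).
v_4 = A·v_3 = (11, 4, 2).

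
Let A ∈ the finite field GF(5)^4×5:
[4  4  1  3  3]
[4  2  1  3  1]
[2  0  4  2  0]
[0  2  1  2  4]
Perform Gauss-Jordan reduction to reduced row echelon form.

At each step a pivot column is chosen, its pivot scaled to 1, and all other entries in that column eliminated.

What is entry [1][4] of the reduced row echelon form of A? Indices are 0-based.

M[1][4] = 1

[1] R0 /= 4  ⇒  (1, 1, 4, 2, 2)
     R1 -= 4·R0  ⇒  (0, 3, 0, 0, 3)
     R2 -= 2·R0  ⇒  (0, 3, 1, 3, 1)
[2] R1 /= 3  ⇒  (0, 1, 0, 0, 1)
     R0 -= 1·R1  ⇒  (1, 0, 4, 2, 1)
     R2 -= 3·R1  ⇒  (0, 0, 1, 3, 3)
     R3 -= 2·R1  ⇒  (0, 0, 1, 2, 2)
[3] R2 /= 1  ⇒  (0, 0, 1, 3, 3)
     R0 -= 4·R2  ⇒  (1, 0, 0, 0, 4)
     R3 -= 1·R2  ⇒  (0, 0, 0, 4, 4)
[4] R3 /= 4  ⇒  (0, 0, 0, 1, 1)
     R2 -= 3·R3  ⇒  (0, 0, 1, 0, 0)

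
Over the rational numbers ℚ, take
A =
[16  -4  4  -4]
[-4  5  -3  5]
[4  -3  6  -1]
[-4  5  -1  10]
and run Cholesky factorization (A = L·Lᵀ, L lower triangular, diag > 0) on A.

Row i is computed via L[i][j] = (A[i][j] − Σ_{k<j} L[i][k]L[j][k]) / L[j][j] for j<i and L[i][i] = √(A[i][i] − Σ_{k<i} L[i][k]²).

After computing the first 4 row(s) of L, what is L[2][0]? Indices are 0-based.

L[2][0] = 1

Step 1: L[0][0] = √(16) = 4.
  L[1][0] = (-4) / L[0][0] = -1.
Step 2: L[1][1] = √(4) = 2.
  L[2][0] = (4) / L[0][0] = 1.
  L[2][1] = (-2) / L[1][1] = -1.
Step 3: L[2][2] = √(4) = 2.
  L[3][0] = (-4) / L[0][0] = -1.
  L[3][1] = (4) / L[1][1] = 2.
  L[3][2] = (2) / L[2][2] = 1.
Step 4: L[3][3] = √(4) = 2.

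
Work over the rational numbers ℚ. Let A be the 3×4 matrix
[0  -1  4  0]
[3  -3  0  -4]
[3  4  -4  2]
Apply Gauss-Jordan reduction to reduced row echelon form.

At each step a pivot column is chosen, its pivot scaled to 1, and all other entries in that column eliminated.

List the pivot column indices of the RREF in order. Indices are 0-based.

pivot columns: 0, 1, 2

[1] R0 <-> R1
[1] R0 /= 3  ⇒  (1, -1, 0, -4/3)
     R2 -= 3·R0  ⇒  (0, 7, -4, 6)
[2] R1 /= -1  ⇒  (0, 1, -4, 0)
     R0 -= -1·R1  ⇒  (1, 0, -4, -4/3)
     R2 -= 7·R1  ⇒  (0, 0, 24, 6)
[3] R2 /= 24  ⇒  (0, 0, 1, 1/4)
     R0 -= -4·R2  ⇒  (1, 0, 0, -1/3)
     R1 -= -4·R2  ⇒  (0, 1, 0, 1)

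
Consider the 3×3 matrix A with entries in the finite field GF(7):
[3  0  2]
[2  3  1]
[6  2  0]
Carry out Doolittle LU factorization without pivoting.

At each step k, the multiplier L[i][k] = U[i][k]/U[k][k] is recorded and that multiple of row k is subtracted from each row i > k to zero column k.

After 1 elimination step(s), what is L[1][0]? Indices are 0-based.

Step 1: pivot at (0,0) is 3.
  row1 ← row1 − (3)·row0  ⇒  L[1][0]=3, U row1=(0, 3, 2)
  row2 ← row2 − (2)·row0  ⇒  L[2][0]=2, U row2=(0, 2, 3)

L[1][0] = 3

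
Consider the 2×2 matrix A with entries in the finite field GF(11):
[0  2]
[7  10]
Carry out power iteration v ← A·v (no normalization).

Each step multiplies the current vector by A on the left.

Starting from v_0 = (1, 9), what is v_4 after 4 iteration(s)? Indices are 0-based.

v_4 = (7, 1)

v_0 = (1, 9).
v_1 = A·v_0 = (7, 9).
v_2 = A·v_1 = (7, 7).
v_3 = A·v_2 = (3, 9).
v_4 = A·v_3 = (7, 1).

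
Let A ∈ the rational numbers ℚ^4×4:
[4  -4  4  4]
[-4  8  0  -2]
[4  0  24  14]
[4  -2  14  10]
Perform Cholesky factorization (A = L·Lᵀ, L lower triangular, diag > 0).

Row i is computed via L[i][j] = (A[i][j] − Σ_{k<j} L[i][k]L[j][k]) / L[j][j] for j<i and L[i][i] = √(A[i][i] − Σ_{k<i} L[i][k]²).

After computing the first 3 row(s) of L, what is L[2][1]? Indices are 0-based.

L[2][1] = 2

Step 1: L[0][0] = √(4) = 2.
  L[1][0] = (-4) / L[0][0] = -2.
Step 2: L[1][1] = √(4) = 2.
  L[2][0] = (4) / L[0][0] = 2.
  L[2][1] = (4) / L[1][1] = 2.
Step 3: L[2][2] = √(16) = 4.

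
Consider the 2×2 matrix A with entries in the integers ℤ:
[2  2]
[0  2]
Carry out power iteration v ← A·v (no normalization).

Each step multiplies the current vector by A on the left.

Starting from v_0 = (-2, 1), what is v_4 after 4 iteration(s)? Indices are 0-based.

v_0 = (-2, 1).
v_1 = A·v_0 = (-2, 2).
v_2 = A·v_1 = (0, 4).
v_3 = A·v_2 = (8, 8).
v_4 = A·v_3 = (32, 16).

v_4 = (32, 16)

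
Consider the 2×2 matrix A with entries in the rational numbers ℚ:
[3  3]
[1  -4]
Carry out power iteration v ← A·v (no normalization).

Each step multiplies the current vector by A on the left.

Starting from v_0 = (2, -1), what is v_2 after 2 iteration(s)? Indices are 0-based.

v_2 = (27, -21)

v_0 = (2, -1).
v_1 = A·v_0 = (3, 6).
v_2 = A·v_1 = (27, -21).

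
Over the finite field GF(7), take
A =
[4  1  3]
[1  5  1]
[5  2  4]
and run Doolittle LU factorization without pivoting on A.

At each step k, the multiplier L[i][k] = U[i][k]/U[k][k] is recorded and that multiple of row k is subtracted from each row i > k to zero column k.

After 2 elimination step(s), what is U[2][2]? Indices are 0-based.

U[2][2] = 5

k=0: U[0][0]=4
  eliminate (1,0): mult=2, new row 1: (0, 3, 2); set L[1][0]=2
  eliminate (2,0): mult=3, new row 2: (0, 6, 2); set L[2][0]=3
k=1: U[1][1]=3
  eliminate (2,1): mult=2, new row 2: (0, 0, 5); set L[2][1]=2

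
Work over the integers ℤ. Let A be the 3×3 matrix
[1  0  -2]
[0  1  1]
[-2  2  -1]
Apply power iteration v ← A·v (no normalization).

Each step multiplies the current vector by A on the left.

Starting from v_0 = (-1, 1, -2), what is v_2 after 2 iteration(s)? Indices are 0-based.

v_0 = (-1, 1, -2).
v_1 = A·v_0 = (3, -1, 6).
v_2 = A·v_1 = (-9, 5, -14).

v_2 = (-9, 5, -14)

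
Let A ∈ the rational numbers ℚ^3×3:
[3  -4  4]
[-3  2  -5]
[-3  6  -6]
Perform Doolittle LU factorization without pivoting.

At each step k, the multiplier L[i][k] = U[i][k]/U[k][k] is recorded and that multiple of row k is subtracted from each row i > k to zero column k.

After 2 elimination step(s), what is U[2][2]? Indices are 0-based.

U[2][2] = -3

[col 0] pivot 3
  R1 -= -1*R0 → (0, -2, -1)  (L[1][0] := -1)
  R2 -= -1*R0 → (0, 2, -2)  (L[2][0] := -1)
[col 1] pivot -2
  R2 -= -1*R1 → (0, 0, -3)  (L[2][1] := -1)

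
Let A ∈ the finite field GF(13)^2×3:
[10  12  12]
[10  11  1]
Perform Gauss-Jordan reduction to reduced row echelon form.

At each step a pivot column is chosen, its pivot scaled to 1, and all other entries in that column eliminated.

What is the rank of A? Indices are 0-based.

pivot(0,0)=10: scale R0 → (1, 9, 9)
  clear (1,0): R1 −= (10)R0 → (0, 12, 2)
pivot(1,1)=12: scale R1 → (0, 1, 11)
  clear (0,1): R0 −= (9)R1 → (1, 0, 1)

rank = 2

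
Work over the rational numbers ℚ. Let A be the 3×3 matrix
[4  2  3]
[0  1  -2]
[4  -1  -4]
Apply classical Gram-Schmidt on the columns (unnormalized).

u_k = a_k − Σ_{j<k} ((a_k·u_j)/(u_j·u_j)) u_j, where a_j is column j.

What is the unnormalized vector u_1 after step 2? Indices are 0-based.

Step 1: u_0 = a_0 = (4, 0, 4).
Step 2: u_1 = a_1 − (1/8)·u_0 = (3/2, 1, -3/2).

u_1 = (3/2, 1, -3/2)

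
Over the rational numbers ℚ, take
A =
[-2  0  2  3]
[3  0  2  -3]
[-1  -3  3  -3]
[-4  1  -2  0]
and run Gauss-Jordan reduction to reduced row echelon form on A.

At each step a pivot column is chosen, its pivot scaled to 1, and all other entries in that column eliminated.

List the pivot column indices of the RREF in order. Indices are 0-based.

[1] R0 /= -2  ⇒  (1, 0, -1, -3/2)
     R1 -= 3·R0  ⇒  (0, 0, 5, 3/2)
     R2 -= -1·R0  ⇒  (0, -3, 2, -9/2)
     R3 -= -4·R0  ⇒  (0, 1, -6, -6)
[2] R1 <-> R2
[2] R1 /= -3  ⇒  (0, 1, -2/3, 3/2)
     R3 -= 1·R1  ⇒  (0, 0, -16/3, -15/2)
[3] R2 /= 5  ⇒  (0, 0, 1, 3/10)
     R0 -= -1·R2  ⇒  (1, 0, 0, -6/5)
     R1 -= -2/3·R2  ⇒  (0, 1, 0, 17/10)
     R3 -= -16/3·R2  ⇒  (0, 0, 0, -59/10)
[4] R3 /= -59/10  ⇒  (0, 0, 0, 1)
     R0 -= -6/5·R3  ⇒  (1, 0, 0, 0)
     R1 -= 17/10·R3  ⇒  (0, 1, 0, 0)
     R2 -= 3/10·R3  ⇒  (0, 0, 1, 0)

pivot columns: 0, 1, 2, 3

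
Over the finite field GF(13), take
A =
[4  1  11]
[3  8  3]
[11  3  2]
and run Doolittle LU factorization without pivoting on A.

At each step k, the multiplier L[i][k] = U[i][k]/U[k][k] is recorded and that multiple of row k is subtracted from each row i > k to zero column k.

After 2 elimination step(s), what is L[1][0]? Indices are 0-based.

L[1][0] = 4

Step 1: pivot at (0,0) is 4.
  row1 ← row1 − (4)·row0  ⇒  L[1][0]=4, U row1=(0, 4, 11)
  row2 ← row2 − (6)·row0  ⇒  L[2][0]=6, U row2=(0, 10, 1)
Step 2: pivot at (1,1) is 4.
  row2 ← row2 − (9)·row1  ⇒  L[2][1]=9, U row2=(0, 0, 6)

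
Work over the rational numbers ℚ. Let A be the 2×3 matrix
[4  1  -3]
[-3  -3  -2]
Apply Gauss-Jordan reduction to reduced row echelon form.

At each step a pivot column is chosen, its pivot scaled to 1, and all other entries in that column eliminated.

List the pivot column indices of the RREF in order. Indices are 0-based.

pivot columns: 0, 1

[1] R0 /= 4  ⇒  (1, 1/4, -3/4)
     R1 -= -3·R0  ⇒  (0, -9/4, -17/4)
[2] R1 /= -9/4  ⇒  (0, 1, 17/9)
     R0 -= 1/4·R1  ⇒  (1, 0, -11/9)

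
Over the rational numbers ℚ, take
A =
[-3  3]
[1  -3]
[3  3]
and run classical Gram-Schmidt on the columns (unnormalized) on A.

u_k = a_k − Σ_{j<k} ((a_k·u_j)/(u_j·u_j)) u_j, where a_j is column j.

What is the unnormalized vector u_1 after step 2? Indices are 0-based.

Step 1: u_0 = a_0 = (-3, 1, 3).
Step 2: u_1 = a_1 − (-3/19)·u_0 = (48/19, -54/19, 66/19).

u_1 = (48/19, -54/19, 66/19)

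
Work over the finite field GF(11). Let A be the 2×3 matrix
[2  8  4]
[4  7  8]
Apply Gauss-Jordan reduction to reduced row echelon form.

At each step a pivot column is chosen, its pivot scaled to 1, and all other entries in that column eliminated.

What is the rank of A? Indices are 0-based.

rank = 2

pivot(0,0)=2: scale R0 → (1, 4, 2)
  clear (1,0): R1 −= (4)R0 → (0, 2, 0)
pivot(1,1)=2: scale R1 → (0, 1, 0)
  clear (0,1): R0 −= (4)R1 → (1, 0, 2)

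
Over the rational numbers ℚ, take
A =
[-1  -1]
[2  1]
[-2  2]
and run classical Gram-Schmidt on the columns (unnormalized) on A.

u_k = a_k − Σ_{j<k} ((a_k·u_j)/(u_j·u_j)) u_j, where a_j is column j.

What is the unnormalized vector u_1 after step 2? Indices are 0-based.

u_1 = (-10/9, 11/9, 16/9)

Step 1: u_0 = a_0 = (-1, 2, -2).
Step 2: u_1 = a_1 − (-1/9)·u_0 = (-10/9, 11/9, 16/9).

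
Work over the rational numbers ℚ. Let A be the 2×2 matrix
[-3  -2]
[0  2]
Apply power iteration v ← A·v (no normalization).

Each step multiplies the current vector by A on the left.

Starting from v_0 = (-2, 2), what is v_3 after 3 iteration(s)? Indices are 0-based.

v_3 = (26, 16)

v_0 = (-2, 2).
v_1 = A·v_0 = (2, 4).
v_2 = A·v_1 = (-14, 8).
v_3 = A·v_2 = (26, 16).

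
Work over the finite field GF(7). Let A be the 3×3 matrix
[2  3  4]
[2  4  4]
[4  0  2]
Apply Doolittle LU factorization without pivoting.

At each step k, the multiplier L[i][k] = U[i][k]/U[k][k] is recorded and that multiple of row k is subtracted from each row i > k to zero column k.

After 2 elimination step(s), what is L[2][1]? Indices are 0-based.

L[2][1] = 1

[col 0] pivot 2
  R1 -= 1*R0 → (0, 1, 0)  (L[1][0] := 1)
  R2 -= 2*R0 → (0, 1, 1)  (L[2][0] := 2)
[col 1] pivot 1
  R2 -= 1*R1 → (0, 0, 1)  (L[2][1] := 1)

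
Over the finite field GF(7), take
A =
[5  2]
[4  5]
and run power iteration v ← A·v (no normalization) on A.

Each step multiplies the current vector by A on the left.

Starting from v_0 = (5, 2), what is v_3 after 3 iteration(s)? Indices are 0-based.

v_0 = (5, 2).
v_1 = A·v_0 = (1, 2).
v_2 = A·v_1 = (2, 0).
v_3 = A·v_2 = (3, 1).

v_3 = (3, 1)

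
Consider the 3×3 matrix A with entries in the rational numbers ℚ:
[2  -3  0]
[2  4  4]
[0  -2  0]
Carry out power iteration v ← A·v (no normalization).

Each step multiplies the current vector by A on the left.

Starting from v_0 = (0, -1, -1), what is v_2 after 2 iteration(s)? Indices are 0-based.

v_0 = (0, -1, -1).
v_1 = A·v_0 = (3, -8, 2).
v_2 = A·v_1 = (30, -18, 16).

v_2 = (30, -18, 16)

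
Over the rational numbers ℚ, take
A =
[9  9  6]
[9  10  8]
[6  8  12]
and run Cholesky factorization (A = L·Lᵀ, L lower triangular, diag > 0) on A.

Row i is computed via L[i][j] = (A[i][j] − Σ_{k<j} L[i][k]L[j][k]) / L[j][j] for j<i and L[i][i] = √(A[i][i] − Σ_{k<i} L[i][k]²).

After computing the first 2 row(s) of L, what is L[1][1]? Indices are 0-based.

L[1][1] = 1

Step 1: L[0][0] = √(9) = 3.
  L[1][0] = (9) / L[0][0] = 3.
Step 2: L[1][1] = √(1) = 1.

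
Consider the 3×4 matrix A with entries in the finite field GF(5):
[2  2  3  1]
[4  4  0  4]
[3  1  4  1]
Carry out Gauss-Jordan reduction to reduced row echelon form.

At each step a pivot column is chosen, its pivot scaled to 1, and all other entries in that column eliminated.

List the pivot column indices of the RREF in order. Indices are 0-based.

[1] R0 /= 2  ⇒  (1, 1, 4, 3)
     R1 -= 4·R0  ⇒  (0, 0, 4, 2)
     R2 -= 3·R0  ⇒  (0, 3, 2, 2)
[2] R1 <-> R2
[2] R1 /= 3  ⇒  (0, 1, 4, 4)
     R0 -= 1·R1  ⇒  (1, 0, 0, 4)
[3] R2 /= 4  ⇒  (0, 0, 1, 3)
     R1 -= 4·R2  ⇒  (0, 1, 0, 2)

pivot columns: 0, 1, 2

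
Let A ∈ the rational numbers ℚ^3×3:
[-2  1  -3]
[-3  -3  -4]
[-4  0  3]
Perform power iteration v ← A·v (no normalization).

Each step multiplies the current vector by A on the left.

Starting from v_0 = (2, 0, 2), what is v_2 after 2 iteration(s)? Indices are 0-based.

v_0 = (2, 0, 2).
v_1 = A·v_0 = (-10, -14, -2).
v_2 = A·v_1 = (12, 80, 34).

v_2 = (12, 80, 34)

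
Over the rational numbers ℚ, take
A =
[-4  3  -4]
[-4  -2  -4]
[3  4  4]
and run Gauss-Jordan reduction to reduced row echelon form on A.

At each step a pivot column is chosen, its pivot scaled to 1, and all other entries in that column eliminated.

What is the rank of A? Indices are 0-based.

step 1: normalize row 0 (÷-4) = (1, -3/4, 1)
  row 1: subtract -4×row0 = (0, -5, 0)
  row 2: subtract 3×row0 = (0, 25/4, 1)
step 2: normalize row 1 (÷-5) = (0, 1, 0)
  row 0: subtract -3/4×row1 = (1, 0, 1)
  row 2: subtract 25/4×row1 = (0, 0, 1)
step 3: normalize row 2 (÷1) = (0, 0, 1)
  row 0: subtract 1×row2 = (1, 0, 0)

rank = 3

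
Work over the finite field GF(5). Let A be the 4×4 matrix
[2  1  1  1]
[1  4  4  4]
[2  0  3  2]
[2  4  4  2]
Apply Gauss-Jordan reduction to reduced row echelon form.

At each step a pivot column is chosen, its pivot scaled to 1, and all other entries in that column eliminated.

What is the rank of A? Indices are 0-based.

pivot(0,0)=2: scale R0 → (1, 3, 3, 3)
  clear (1,0): R1 −= (1)R0 → (0, 1, 1, 1)
  clear (2,0): R2 −= (2)R0 → (0, 4, 2, 1)
  clear (3,0): R3 −= (2)R0 → (0, 3, 3, 1)
pivot(1,1)=1: scale R1 → (0, 1, 1, 1)
  clear (0,1): R0 −= (3)R1 → (1, 0, 0, 0)
  clear (2,1): R2 −= (4)R1 → (0, 0, 3, 2)
  clear (3,1): R3 −= (3)R1 → (0, 0, 0, 3)
pivot(2,2)=3: scale R2 → (0, 0, 1, 4)
  clear (1,2): R1 −= (1)R2 → (0, 1, 0, 2)
pivot(3,3)=3: scale R3 → (0, 0, 0, 1)
  clear (1,3): R1 −= (2)R3 → (0, 1, 0, 0)
  clear (2,3): R2 −= (4)R3 → (0, 0, 1, 0)

rank = 4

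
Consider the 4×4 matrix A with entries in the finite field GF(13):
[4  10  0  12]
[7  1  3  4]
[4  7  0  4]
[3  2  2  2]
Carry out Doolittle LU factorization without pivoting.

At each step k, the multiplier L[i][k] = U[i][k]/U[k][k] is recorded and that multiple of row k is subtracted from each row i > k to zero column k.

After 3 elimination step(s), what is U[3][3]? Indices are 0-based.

U[3][3] = 7

k=0: U[0][0]=4
  eliminate (1,0): mult=5, new row 1: (0, 3, 3, 9); set L[1][0]=5
  eliminate (2,0): mult=1, new row 2: (0, 10, 0, 5); set L[2][0]=1
  eliminate (3,0): mult=4, new row 3: (0, 1, 2, 6); set L[3][0]=4
k=1: U[1][1]=3
  eliminate (2,1): mult=12, new row 2: (0, 0, 3, 1); set L[2][1]=12
  eliminate (3,1): mult=9, new row 3: (0, 0, 1, 3); set L[3][1]=9
k=2: U[2][2]=3
  eliminate (3,2): mult=9, new row 3: (0, 0, 0, 7); set L[3][2]=9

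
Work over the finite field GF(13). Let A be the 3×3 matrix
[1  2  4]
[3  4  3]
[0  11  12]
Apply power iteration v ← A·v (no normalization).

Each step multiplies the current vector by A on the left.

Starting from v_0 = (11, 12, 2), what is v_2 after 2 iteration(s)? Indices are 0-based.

v_2 = (9, 9, 8)

v_0 = (11, 12, 2).
v_1 = A·v_0 = (4, 9, 0).
v_2 = A·v_1 = (9, 9, 8).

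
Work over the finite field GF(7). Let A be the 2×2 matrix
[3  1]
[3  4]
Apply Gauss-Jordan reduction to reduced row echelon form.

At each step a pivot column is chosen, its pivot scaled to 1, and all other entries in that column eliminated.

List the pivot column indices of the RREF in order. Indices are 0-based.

pivot columns: 0, 1

step 1: normalize row 0 (÷3) = (1, 5)
  row 1: subtract 3×row0 = (0, 3)
step 2: normalize row 1 (÷3) = (0, 1)
  row 0: subtract 5×row1 = (1, 0)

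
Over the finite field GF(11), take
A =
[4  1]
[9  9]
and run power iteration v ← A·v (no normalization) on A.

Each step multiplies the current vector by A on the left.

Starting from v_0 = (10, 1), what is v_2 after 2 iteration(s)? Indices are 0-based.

v_0 = (10, 1).
v_1 = A·v_0 = (8, 0).
v_2 = A·v_1 = (10, 6).

v_2 = (10, 6)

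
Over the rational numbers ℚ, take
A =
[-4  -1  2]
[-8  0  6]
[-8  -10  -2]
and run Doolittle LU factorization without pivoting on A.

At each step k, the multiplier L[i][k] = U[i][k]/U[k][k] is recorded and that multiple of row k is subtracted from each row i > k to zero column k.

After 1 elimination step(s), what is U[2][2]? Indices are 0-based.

Step 1: pivot at (0,0) is -4.
  row1 ← row1 − (2)·row0  ⇒  L[1][0]=2, U row1=(0, 2, 2)
  row2 ← row2 − (2)·row0  ⇒  L[2][0]=2, U row2=(0, -8, -6)

U[2][2] = -6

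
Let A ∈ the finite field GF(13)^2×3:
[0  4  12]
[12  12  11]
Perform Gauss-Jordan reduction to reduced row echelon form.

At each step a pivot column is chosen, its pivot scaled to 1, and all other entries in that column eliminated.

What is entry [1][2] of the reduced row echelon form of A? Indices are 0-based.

pivot(0,0): swap R0↔R1
pivot(0,0)=12: scale R0 → (1, 1, 2)
pivot(1,1)=4: scale R1 → (0, 1, 3)
  clear (0,1): R0 −= (1)R1 → (1, 0, 12)

M[1][2] = 3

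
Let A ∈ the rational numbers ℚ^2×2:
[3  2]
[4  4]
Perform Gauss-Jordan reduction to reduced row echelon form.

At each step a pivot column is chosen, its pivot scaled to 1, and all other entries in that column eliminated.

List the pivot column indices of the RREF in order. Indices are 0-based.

pivot columns: 0, 1

pivot(0,0)=3: scale R0 → (1, 2/3)
  clear (1,0): R1 −= (4)R0 → (0, 4/3)
pivot(1,1)=4/3: scale R1 → (0, 1)
  clear (0,1): R0 −= (2/3)R1 → (1, 0)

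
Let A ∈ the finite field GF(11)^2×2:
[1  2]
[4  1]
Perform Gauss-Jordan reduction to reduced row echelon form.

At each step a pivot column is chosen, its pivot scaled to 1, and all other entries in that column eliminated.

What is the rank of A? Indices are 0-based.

rank = 2

step 1: normalize row 0 (÷1) = (1, 2)
  row 1: subtract 4×row0 = (0, 4)
step 2: normalize row 1 (÷4) = (0, 1)
  row 0: subtract 2×row1 = (1, 0)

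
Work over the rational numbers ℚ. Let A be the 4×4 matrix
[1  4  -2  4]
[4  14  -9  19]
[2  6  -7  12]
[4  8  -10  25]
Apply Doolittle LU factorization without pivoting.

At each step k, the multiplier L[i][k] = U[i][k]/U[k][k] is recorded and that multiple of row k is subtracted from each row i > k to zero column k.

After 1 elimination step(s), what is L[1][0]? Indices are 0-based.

[col 0] pivot 1
  R1 -= 4*R0 → (0, -2, -1, 3)  (L[1][0] := 4)
  R2 -= 2*R0 → (0, -2, -3, 4)  (L[2][0] := 2)
  R3 -= 4*R0 → (0, -8, -2, 9)  (L[3][0] := 4)

L[1][0] = 4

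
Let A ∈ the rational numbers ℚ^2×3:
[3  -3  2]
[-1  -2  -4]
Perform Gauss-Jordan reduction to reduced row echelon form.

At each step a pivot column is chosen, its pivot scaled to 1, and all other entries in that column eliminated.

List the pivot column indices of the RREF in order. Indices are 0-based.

pivot columns: 0, 1

pivot(0,0)=3: scale R0 → (1, -1, 2/3)
  clear (1,0): R1 −= (-1)R0 → (0, -3, -10/3)
pivot(1,1)=-3: scale R1 → (0, 1, 10/9)
  clear (0,1): R0 −= (-1)R1 → (1, 0, 16/9)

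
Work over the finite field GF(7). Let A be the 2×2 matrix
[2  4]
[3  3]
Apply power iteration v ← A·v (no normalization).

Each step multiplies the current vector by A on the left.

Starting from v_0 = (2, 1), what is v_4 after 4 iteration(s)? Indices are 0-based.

v_4 = (4, 3)

v_0 = (2, 1).
v_1 = A·v_0 = (1, 2).
v_2 = A·v_1 = (3, 2).
v_3 = A·v_2 = (0, 1).
v_4 = A·v_3 = (4, 3).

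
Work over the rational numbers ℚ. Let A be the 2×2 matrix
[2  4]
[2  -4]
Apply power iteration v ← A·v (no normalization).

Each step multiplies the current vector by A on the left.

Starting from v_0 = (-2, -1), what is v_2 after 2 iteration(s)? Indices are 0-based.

v_2 = (-16, -16)

v_0 = (-2, -1).
v_1 = A·v_0 = (-8, 0).
v_2 = A·v_1 = (-16, -16).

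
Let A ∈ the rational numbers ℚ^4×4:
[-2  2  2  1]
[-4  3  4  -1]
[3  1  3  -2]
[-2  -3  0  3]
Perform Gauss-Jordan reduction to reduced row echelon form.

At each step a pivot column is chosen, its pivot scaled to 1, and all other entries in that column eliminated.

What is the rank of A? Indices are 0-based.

rank = 4

pivot(0,0)=-2: scale R0 → (1, -1, -1, -1/2)
  clear (1,0): R1 −= (-4)R0 → (0, -1, 0, -3)
  clear (2,0): R2 −= (3)R0 → (0, 4, 6, -1/2)
  clear (3,0): R3 −= (-2)R0 → (0, -5, -2, 2)
pivot(1,1)=-1: scale R1 → (0, 1, 0, 3)
  clear (0,1): R0 −= (-1)R1 → (1, 0, -1, 5/2)
  clear (2,1): R2 −= (4)R1 → (0, 0, 6, -25/2)
  clear (3,1): R3 −= (-5)R1 → (0, 0, -2, 17)
pivot(2,2)=6: scale R2 → (0, 0, 1, -25/12)
  clear (0,2): R0 −= (-1)R2 → (1, 0, 0, 5/12)
  clear (3,2): R3 −= (-2)R2 → (0, 0, 0, 77/6)
pivot(3,3)=77/6: scale R3 → (0, 0, 0, 1)
  clear (0,3): R0 −= (5/12)R3 → (1, 0, 0, 0)
  clear (1,3): R1 −= (3)R3 → (0, 1, 0, 0)
  clear (2,3): R2 −= (-25/12)R3 → (0, 0, 1, 0)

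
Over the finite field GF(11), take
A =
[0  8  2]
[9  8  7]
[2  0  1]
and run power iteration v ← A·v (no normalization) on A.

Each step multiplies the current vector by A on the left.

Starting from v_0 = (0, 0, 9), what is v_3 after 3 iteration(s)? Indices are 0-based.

v_0 = (0, 0, 9).
v_1 = A·v_0 = (7, 8, 9).
v_2 = A·v_1 = (5, 3, 1).
v_3 = A·v_2 = (4, 10, 0).

v_3 = (4, 10, 0)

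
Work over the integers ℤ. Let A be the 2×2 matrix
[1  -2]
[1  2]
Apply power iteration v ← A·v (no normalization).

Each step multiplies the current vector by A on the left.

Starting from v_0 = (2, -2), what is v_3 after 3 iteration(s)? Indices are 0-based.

v_3 = (6, 14)

v_0 = (2, -2).
v_1 = A·v_0 = (6, -2).
v_2 = A·v_1 = (10, 2).
v_3 = A·v_2 = (6, 14).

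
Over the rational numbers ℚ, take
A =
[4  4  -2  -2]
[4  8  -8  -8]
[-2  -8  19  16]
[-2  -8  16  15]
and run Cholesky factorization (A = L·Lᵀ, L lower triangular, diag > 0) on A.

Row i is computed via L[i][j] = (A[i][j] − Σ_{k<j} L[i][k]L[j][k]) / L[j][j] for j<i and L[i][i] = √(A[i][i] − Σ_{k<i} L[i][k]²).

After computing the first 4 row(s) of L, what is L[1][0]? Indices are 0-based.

Step 1: L[0][0] = √(4) = 2.
  L[1][0] = (4) / L[0][0] = 2.
Step 2: L[1][1] = √(4) = 2.
  L[2][0] = (-2) / L[0][0] = -1.
  L[2][1] = (-6) / L[1][1] = -3.
Step 3: L[2][2] = √(9) = 3.
  L[3][0] = (-2) / L[0][0] = -1.
  L[3][1] = (-6) / L[1][1] = -3.
  L[3][2] = (6) / L[2][2] = 2.
Step 4: L[3][3] = √(1) = 1.

L[1][0] = 2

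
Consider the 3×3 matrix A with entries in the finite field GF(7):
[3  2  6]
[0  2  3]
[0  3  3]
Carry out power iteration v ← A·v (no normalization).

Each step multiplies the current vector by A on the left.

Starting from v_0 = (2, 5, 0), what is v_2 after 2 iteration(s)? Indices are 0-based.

v_0 = (2, 5, 0).
v_1 = A·v_0 = (2, 3, 1).
v_2 = A·v_1 = (4, 2, 5).

v_2 = (4, 2, 5)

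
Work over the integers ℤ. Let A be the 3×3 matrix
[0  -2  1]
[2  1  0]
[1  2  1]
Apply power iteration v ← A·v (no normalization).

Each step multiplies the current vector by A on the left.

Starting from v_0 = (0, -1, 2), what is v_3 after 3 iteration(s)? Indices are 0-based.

v_0 = (0, -1, 2).
v_1 = A·v_0 = (4, -1, 0).
v_2 = A·v_1 = (2, 7, 2).
v_3 = A·v_2 = (-12, 11, 18).

v_3 = (-12, 11, 18)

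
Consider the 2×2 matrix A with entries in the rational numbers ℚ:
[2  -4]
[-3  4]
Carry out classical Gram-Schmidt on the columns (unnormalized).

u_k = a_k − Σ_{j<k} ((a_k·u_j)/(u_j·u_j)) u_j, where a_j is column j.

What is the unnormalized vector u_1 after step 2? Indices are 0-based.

Step 1: u_0 = a_0 = (2, -3).
Step 2: u_1 = a_1 − (-20/13)·u_0 = (-12/13, -8/13).

u_1 = (-12/13, -8/13)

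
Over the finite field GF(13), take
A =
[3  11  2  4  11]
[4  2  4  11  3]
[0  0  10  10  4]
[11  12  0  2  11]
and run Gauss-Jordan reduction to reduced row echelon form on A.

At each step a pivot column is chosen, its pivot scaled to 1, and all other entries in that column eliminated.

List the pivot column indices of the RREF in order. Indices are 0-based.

[1] R0 /= 3  ⇒  (1, 8, 5, 10, 8)
     R1 -= 4·R0  ⇒  (0, 9, 10, 10, 10)
     R3 -= 11·R0  ⇒  (0, 2, 10, 9, 1)
[2] R1 /= 9  ⇒  (0, 1, 4, 4, 4)
     R0 -= 8·R1  ⇒  (1, 0, 12, 4, 2)
     R3 -= 2·R1  ⇒  (0, 0, 2, 1, 6)
[3] R2 /= 10  ⇒  (0, 0, 1, 1, 3)
     R0 -= 12·R2  ⇒  (1, 0, 0, 5, 5)
     R1 -= 4·R2  ⇒  (0, 1, 0, 0, 5)
     R3 -= 2·R2  ⇒  (0, 0, 0, 12, 0)
[4] R3 /= 12  ⇒  (0, 0, 0, 1, 0)
     R0 -= 5·R3  ⇒  (1, 0, 0, 0, 5)
     R2 -= 1·R3  ⇒  (0, 0, 1, 0, 3)

pivot columns: 0, 1, 2, 3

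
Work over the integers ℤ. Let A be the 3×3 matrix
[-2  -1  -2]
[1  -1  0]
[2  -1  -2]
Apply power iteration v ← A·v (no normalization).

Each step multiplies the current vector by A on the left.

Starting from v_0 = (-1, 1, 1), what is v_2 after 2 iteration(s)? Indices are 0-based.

v_0 = (-1, 1, 1).
v_1 = A·v_0 = (-1, -2, -5).
v_2 = A·v_1 = (14, 1, 10).

v_2 = (14, 1, 10)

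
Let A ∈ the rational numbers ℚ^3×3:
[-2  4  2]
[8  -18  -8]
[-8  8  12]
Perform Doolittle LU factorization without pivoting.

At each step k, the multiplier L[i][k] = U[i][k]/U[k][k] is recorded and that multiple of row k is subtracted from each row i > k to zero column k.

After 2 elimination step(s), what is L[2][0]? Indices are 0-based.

L[2][0] = 4

Step 1: pivot at (0,0) is -2.
  row1 ← row1 − (-4)·row0  ⇒  L[1][0]=-4, U row1=(0, -2, 0)
  row2 ← row2 − (4)·row0  ⇒  L[2][0]=4, U row2=(0, -8, 4)
Step 2: pivot at (1,1) is -2.
  row2 ← row2 − (4)·row1  ⇒  L[2][1]=4, U row2=(0, 0, 4)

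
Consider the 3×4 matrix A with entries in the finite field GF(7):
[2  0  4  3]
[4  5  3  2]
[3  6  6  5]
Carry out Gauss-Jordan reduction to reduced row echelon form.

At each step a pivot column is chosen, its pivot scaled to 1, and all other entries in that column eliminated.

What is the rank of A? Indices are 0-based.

pivot(0,0)=2: scale R0 → (1, 0, 2, 5)
  clear (1,0): R1 −= (4)R0 → (0, 5, 2, 3)
  clear (2,0): R2 −= (3)R0 → (0, 6, 0, 4)
pivot(1,1)=5: scale R1 → (0, 1, 6, 2)
  clear (2,1): R2 −= (6)R1 → (0, 0, 6, 6)
pivot(2,2)=6: scale R2 → (0, 0, 1, 1)
  clear (0,2): R0 −= (2)R2 → (1, 0, 0, 3)
  clear (1,2): R1 −= (6)R2 → (0, 1, 0, 3)

rank = 3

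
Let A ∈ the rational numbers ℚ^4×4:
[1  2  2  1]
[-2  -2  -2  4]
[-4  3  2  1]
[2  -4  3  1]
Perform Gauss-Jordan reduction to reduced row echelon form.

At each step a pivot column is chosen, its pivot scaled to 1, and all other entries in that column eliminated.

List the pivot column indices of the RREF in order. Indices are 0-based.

step 1: normalize row 0 (÷1) = (1, 2, 2, 1)
  row 1: subtract -2×row0 = (0, 2, 2, 6)
  row 2: subtract -4×row0 = (0, 11, 10, 5)
  row 3: subtract 2×row0 = (0, -8, -1, -1)
step 2: normalize row 1 (÷2) = (0, 1, 1, 3)
  row 0: subtract 2×row1 = (1, 0, 0, -5)
  row 2: subtract 11×row1 = (0, 0, -1, -28)
  row 3: subtract -8×row1 = (0, 0, 7, 23)
step 3: normalize row 2 (÷-1) = (0, 0, 1, 28)
  row 1: subtract 1×row2 = (0, 1, 0, -25)
  row 3: subtract 7×row2 = (0, 0, 0, -173)
step 4: normalize row 3 (÷-173) = (0, 0, 0, 1)
  row 0: subtract -5×row3 = (1, 0, 0, 0)
  row 1: subtract -25×row3 = (0, 1, 0, 0)
  row 2: subtract 28×row3 = (0, 0, 1, 0)

pivot columns: 0, 1, 2, 3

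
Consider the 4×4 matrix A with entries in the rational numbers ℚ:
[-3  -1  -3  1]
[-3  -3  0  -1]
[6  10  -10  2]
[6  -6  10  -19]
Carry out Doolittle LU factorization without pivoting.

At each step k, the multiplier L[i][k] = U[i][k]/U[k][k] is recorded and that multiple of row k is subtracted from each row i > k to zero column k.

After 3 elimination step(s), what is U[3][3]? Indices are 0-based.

Step 1: pivot at (0,0) is -3.
  row1 ← row1 − (1)·row0  ⇒  L[1][0]=1, U row1=(0, -2, 3, -2)
  row2 ← row2 − (-2)·row0  ⇒  L[2][0]=-2, U row2=(0, 8, -16, 4)
  row3 ← row3 − (-2)·row0  ⇒  L[3][0]=-2, U row3=(0, -8, 4, -17)
Step 2: pivot at (1,1) is -2.
  row2 ← row2 − (-4)·row1  ⇒  L[2][1]=-4, U row2=(0, 0, -4, -4)
  row3 ← row3 − (4)·row1  ⇒  L[3][1]=4, U row3=(0, 0, -8, -9)
Step 3: pivot at (2,2) is -4.
  row3 ← row3 − (2)·row2  ⇒  L[3][2]=2, U row3=(0, 0, 0, -1)

U[3][3] = -1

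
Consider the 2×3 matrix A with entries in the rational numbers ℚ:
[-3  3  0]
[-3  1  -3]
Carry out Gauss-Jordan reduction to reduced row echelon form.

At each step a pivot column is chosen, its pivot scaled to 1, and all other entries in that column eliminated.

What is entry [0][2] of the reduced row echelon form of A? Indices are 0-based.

[1] R0 /= -3  ⇒  (1, -1, 0)
     R1 -= -3·R0  ⇒  (0, -2, -3)
[2] R1 /= -2  ⇒  (0, 1, 3/2)
     R0 -= -1·R1  ⇒  (1, 0, 3/2)

M[0][2] = 3/2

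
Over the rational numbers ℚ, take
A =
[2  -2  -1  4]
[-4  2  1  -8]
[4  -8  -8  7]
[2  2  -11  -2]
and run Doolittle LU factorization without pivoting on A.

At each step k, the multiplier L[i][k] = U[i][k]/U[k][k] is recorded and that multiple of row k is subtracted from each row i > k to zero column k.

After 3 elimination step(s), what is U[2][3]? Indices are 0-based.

k=0: U[0][0]=2
  eliminate (1,0): mult=-2, new row 1: (0, -2, -1, 0); set L[1][0]=-2
  eliminate (2,0): mult=2, new row 2: (0, -4, -6, -1); set L[2][0]=2
  eliminate (3,0): mult=1, new row 3: (0, 4, -10, -6); set L[3][0]=1
k=1: U[1][1]=-2
  eliminate (2,1): mult=2, new row 2: (0, 0, -4, -1); set L[2][1]=2
  eliminate (3,1): mult=-2, new row 3: (0, 0, -12, -6); set L[3][1]=-2
k=2: U[2][2]=-4
  eliminate (3,2): mult=3, new row 3: (0, 0, 0, -3); set L[3][2]=3

U[2][3] = -1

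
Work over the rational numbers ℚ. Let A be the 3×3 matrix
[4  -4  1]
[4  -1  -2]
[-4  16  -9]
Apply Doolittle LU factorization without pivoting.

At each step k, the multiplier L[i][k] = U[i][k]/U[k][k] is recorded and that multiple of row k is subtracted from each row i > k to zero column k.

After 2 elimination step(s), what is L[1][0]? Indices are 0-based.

L[1][0] = 1

k=0: U[0][0]=4
  eliminate (1,0): mult=1, new row 1: (0, 3, -3); set L[1][0]=1
  eliminate (2,0): mult=-1, new row 2: (0, 12, -8); set L[2][0]=-1
k=1: U[1][1]=3
  eliminate (2,1): mult=4, new row 2: (0, 0, 4); set L[2][1]=4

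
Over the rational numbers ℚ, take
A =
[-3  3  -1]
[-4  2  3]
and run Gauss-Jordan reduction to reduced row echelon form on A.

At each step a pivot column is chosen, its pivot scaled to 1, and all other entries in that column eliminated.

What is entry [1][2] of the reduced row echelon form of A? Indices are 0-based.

M[1][2] = -13/6

pivot(0,0)=-3: scale R0 → (1, -1, 1/3)
  clear (1,0): R1 −= (-4)R0 → (0, -2, 13/3)
pivot(1,1)=-2: scale R1 → (0, 1, -13/6)
  clear (0,1): R0 −= (-1)R1 → (1, 0, -11/6)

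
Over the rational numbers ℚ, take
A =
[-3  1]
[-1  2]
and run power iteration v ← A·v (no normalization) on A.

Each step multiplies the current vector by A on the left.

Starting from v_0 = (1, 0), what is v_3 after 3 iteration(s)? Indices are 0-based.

v_3 = (-23, -6)

v_0 = (1, 0).
v_1 = A·v_0 = (-3, -1).
v_2 = A·v_1 = (8, 1).
v_3 = A·v_2 = (-23, -6).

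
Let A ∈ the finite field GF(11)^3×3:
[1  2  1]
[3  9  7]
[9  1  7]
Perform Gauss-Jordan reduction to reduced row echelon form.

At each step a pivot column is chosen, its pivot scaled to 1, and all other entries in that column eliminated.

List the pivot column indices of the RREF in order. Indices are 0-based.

step 1: normalize row 0 (÷1) = (1, 2, 1)
  row 1: subtract 3×row0 = (0, 3, 4)
  row 2: subtract 9×row0 = (0, 5, 9)
step 2: normalize row 1 (÷3) = (0, 1, 5)
  row 0: subtract 2×row1 = (1, 0, 2)
  row 2: subtract 5×row1 = (0, 0, 6)
step 3: normalize row 2 (÷6) = (0, 0, 1)
  row 0: subtract 2×row2 = (1, 0, 0)
  row 1: subtract 5×row2 = (0, 1, 0)

pivot columns: 0, 1, 2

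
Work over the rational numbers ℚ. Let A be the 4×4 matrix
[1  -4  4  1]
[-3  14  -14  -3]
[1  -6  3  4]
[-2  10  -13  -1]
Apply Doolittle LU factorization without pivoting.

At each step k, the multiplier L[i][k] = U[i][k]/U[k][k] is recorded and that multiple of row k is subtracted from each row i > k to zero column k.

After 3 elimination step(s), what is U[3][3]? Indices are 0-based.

U[3][3] = -2

Step 1: pivot at (0,0) is 1.
  row1 ← row1 − (-3)·row0  ⇒  L[1][0]=-3, U row1=(0, 2, -2, 0)
  row2 ← row2 − (1)·row0  ⇒  L[2][0]=1, U row2=(0, -2, -1, 3)
  row3 ← row3 − (-2)·row0  ⇒  L[3][0]=-2, U row3=(0, 2, -5, 1)
Step 2: pivot at (1,1) is 2.
  row2 ← row2 − (-1)·row1  ⇒  L[2][1]=-1, U row2=(0, 0, -3, 3)
  row3 ← row3 − (1)·row1  ⇒  L[3][1]=1, U row3=(0, 0, -3, 1)
Step 3: pivot at (2,2) is -3.
  row3 ← row3 − (1)·row2  ⇒  L[3][2]=1, U row3=(0, 0, 0, -2)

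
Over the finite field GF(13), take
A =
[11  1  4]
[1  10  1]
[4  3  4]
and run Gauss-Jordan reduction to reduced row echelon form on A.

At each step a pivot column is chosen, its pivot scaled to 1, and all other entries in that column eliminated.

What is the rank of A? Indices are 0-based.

rank = 3

[1] R0 /= 11  ⇒  (1, 6, 11)
     R1 -= 1·R0  ⇒  (0, 4, 3)
     R2 -= 4·R0  ⇒  (0, 5, 12)
[2] R1 /= 4  ⇒  (0, 1, 4)
     R0 -= 6·R1  ⇒  (1, 0, 0)
     R2 -= 5·R1  ⇒  (0, 0, 5)
[3] R2 /= 5  ⇒  (0, 0, 1)
     R1 -= 4·R2  ⇒  (0, 1, 0)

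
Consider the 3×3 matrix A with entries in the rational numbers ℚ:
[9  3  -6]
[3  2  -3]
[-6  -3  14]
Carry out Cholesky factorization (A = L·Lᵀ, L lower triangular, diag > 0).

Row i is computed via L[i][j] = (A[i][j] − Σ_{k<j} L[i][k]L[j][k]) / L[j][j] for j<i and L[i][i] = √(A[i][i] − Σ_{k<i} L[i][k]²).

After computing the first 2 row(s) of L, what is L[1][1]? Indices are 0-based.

Step 1: L[0][0] = √(9) = 3.
  L[1][0] = (3) / L[0][0] = 1.
Step 2: L[1][1] = √(1) = 1.

L[1][1] = 1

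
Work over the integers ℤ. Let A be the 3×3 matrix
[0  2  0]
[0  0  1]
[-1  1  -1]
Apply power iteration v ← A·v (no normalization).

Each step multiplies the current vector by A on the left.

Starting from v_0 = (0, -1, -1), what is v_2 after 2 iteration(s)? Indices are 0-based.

v_2 = (-2, 0, 1)

v_0 = (0, -1, -1).
v_1 = A·v_0 = (-2, -1, 0).
v_2 = A·v_1 = (-2, 0, 1).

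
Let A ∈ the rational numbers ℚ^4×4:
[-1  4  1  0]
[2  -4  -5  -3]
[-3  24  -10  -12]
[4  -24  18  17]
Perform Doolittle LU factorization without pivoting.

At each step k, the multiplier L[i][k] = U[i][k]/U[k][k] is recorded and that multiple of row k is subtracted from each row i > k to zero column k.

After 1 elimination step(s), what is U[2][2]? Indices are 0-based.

Step 1: pivot at (0,0) is -1.
  row1 ← row1 − (-2)·row0  ⇒  L[1][0]=-2, U row1=(0, 4, -3, -3)
  row2 ← row2 − (3)·row0  ⇒  L[2][0]=3, U row2=(0, 12, -13, -12)
  row3 ← row3 − (-4)·row0  ⇒  L[3][0]=-4, U row3=(0, -8, 22, 17)

U[2][2] = -13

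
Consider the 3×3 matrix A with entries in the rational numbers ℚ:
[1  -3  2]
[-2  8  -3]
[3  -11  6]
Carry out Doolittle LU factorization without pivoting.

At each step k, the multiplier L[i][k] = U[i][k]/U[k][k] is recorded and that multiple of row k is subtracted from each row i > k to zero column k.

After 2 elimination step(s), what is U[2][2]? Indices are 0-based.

U[2][2] = 1

Step 1: pivot at (0,0) is 1.
  row1 ← row1 − (-2)·row0  ⇒  L[1][0]=-2, U row1=(0, 2, 1)
  row2 ← row2 − (3)·row0  ⇒  L[2][0]=3, U row2=(0, -2, 0)
Step 2: pivot at (1,1) is 2.
  row2 ← row2 − (-1)·row1  ⇒  L[2][1]=-1, U row2=(0, 0, 1)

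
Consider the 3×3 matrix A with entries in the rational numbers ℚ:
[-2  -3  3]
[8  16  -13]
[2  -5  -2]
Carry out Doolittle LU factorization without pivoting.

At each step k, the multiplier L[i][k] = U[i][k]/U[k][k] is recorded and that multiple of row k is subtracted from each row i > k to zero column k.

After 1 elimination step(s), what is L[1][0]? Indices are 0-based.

k=0: U[0][0]=-2
  eliminate (1,0): mult=-4, new row 1: (0, 4, -1); set L[1][0]=-4
  eliminate (2,0): mult=-1, new row 2: (0, -8, 1); set L[2][0]=-1

L[1][0] = -4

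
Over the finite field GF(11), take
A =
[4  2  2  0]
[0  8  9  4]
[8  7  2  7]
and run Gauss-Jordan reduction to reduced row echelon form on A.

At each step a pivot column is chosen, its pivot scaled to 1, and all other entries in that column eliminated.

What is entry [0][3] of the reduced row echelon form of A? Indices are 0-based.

step 1: normalize row 0 (÷4) = (1, 6, 6, 0)
  row 2: subtract 8×row0 = (0, 3, 9, 7)
step 2: normalize row 1 (÷8) = (0, 1, 8, 6)
  row 0: subtract 6×row1 = (1, 0, 2, 8)
  row 2: subtract 3×row1 = (0, 0, 7, 0)
step 3: normalize row 2 (÷7) = (0, 0, 1, 0)
  row 0: subtract 2×row2 = (1, 0, 0, 8)
  row 1: subtract 8×row2 = (0, 1, 0, 6)

M[0][3] = 8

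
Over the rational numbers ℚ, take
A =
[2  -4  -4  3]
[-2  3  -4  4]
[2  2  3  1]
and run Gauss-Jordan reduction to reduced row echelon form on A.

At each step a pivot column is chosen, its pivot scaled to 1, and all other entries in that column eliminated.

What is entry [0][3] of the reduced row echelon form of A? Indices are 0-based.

step 1: normalize row 0 (÷2) = (1, -2, -2, 3/2)
  row 1: subtract -2×row0 = (0, -1, -8, 7)
  row 2: subtract 2×row0 = (0, 6, 7, -2)
step 2: normalize row 1 (÷-1) = (0, 1, 8, -7)
  row 0: subtract -2×row1 = (1, 0, 14, -25/2)
  row 2: subtract 6×row1 = (0, 0, -41, 40)
step 3: normalize row 2 (÷-41) = (0, 0, 1, -40/41)
  row 0: subtract 14×row2 = (1, 0, 0, 95/82)
  row 1: subtract 8×row2 = (0, 1, 0, 33/41)

M[0][3] = 95/82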